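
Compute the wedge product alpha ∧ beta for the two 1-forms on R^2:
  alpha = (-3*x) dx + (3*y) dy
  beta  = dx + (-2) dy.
alpha ∧ beta = (6*x - 3*y) dx ∧ dy

Distribute the wedge, using dx_i ∧ dx_j = -dx_j ∧ dx_i and dx_i ∧ dx_i = 0. For each pair (i, j) with i < j, the coefficient of dx_i ∧ dx_j in alpha ∧ beta is (alpha_i * beta_j - alpha_j * beta_i). Collecting: alpha ∧ beta = (6*x - 3*y) dx ∧ dy.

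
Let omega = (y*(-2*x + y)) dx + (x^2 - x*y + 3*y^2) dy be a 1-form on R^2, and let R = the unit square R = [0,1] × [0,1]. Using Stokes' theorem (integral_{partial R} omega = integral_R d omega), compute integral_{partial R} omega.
integral_(partial R) omega = 1/2

Stokes: integral_partial_R omega = integral_R d omega with d omega = (∂Q/∂x - ∂P/∂y) dx ∧ dy.
  ∂Q/∂x = 2*x - y
  ∂P/∂y = -2*x + 2*y
  integrand = ∂Q/∂x - ∂P/∂y = 4*x - 3*y.
Integrating over R: integral_0^1 integral_0^1 (4*x - 3*y) dx dy = 1/2.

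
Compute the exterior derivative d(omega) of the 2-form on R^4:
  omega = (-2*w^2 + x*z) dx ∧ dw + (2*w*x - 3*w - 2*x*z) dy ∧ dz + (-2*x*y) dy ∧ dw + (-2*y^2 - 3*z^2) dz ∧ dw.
d(omega) = (-x) dx ∧ dz ∧ dw + (2*w - 2*z) dx ∧ dy ∧ dz + (2*x - 4*y - 3) dy ∧ dz ∧ dw + (-2*y) dx ∧ dy ∧ dw

For a 2-form omega = sum_{i<j} g_{ij} dx_i ∧ dx_j, the exterior derivative is
  d(omega) = sum_{i<j} d(g_{ij}) ∧ dx_i ∧ dx_j = sum_{i<j, k} (∂g_{ij}/∂x_k) dx_k ∧ dx_i ∧ dx_j.
Expand each term, using dx_k ∧ dx_i ∧ dx_j = sgn(permutation) dx_{(a)} ∧ dx_{(b)} ∧ dx_{(c)} with (a < b < c) sorted:
  d(-2*w^2 + x*z) includes (∂/∂z)(-2*w^2 + x*z) dz = (x) dz, which multiplied by dx ∧ dw gives (-x) dx ∧ dz ∧ dw
  d(2*w*x - 3*w - 2*x*z) includes (∂/∂x)(2*w*x - 3*w - 2*x*z) dx = (2*w - 2*z) dx, which multiplied by dy ∧ dz gives (2*w - 2*z) dx ∧ dy ∧ dz
  d(2*w*x - 3*w - 2*x*z) includes (∂/∂w)(2*w*x - 3*w - 2*x*z) dw = (2*x - 3) dw, which multiplied by dy ∧ dz gives (2*x - 3) dy ∧ dz ∧ dw
  d(-2*x*y) includes (∂/∂x)(-2*x*y) dx = (-2*y) dx, which multiplied by dy ∧ dw gives (-2*y) dx ∧ dy ∧ dw
  d(-2*y^2 - 3*z^2) includes (∂/∂y)(-2*y^2 - 3*z^2) dy = (-4*y) dy, which multiplied by dz ∧ dw gives (-4*y) dy ∧ dz ∧ dw
Collecting like 3-forms: d(omega) = (-x) dx ∧ dz ∧ dw + (2*w - 2*z) dx ∧ dy ∧ dz + (2*x - 4*y - 3) dy ∧ dz ∧ dw + (-2*y) dx ∧ dy ∧ dw.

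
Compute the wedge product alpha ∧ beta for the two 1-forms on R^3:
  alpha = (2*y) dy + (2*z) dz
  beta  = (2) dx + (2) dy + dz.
alpha ∧ beta = (-4*y) dx ∧ dy + (2*y - 4*z) dy ∧ dz + (-4*z) dx ∧ dz

Distribute the wedge, using dx_i ∧ dx_j = -dx_j ∧ dx_i and dx_i ∧ dx_i = 0. For each pair (i, j) with i < j, the coefficient of dx_i ∧ dx_j in alpha ∧ beta is (alpha_i * beta_j - alpha_j * beta_i). Collecting: alpha ∧ beta = (-4*y) dx ∧ dy + (2*y - 4*z) dy ∧ dz + (-4*z) dx ∧ dz.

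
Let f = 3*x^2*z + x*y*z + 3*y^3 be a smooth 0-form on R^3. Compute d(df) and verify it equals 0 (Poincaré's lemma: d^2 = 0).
d(df) = 0

Step 1: df = sum_i (∂f/∂x_i) dx_i = (z*(6*x + y)) dx + (x*z + 9*y^2) dy + (x*(3*x + y)) dz.
Step 2: Apply d again. Using the 1-form formula, the coefficient of dx ∧ dy in d(df) is ∂^2 f/∂x ∂y - ∂^2 f/∂y ∂x = (z) - (z) = 0 (equality of mixed partials for smooth f).
Similarly for dx ∧ dz and dy ∧ dz — all coefficients vanish. So d(df) = 0.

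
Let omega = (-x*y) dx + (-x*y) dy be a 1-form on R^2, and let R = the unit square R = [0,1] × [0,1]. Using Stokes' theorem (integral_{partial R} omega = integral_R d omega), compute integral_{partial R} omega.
integral_(partial R) omega = 0

Stokes: integral_partial_R omega = integral_R d omega with d omega = (∂Q/∂x - ∂P/∂y) dx ∧ dy.
  ∂Q/∂x = -y
  ∂P/∂y = -x
  integrand = ∂Q/∂x - ∂P/∂y = x - y.
Integrating over R: integral_0^1 integral_0^1 (x - y) dx dy = 0.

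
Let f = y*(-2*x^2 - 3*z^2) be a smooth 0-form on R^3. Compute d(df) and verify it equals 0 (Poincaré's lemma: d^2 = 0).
d(df) = 0

Step 1: df = sum_i (∂f/∂x_i) dx_i = (-4*x*y) dx + (-2*x^2 - 3*z^2) dy + (-6*y*z) dz.
Step 2: Apply d again. Using the 1-form formula, the coefficient of dx ∧ dy in d(df) is ∂^2 f/∂x ∂y - ∂^2 f/∂y ∂x = (-4*x) - (-4*x) = 0 (equality of mixed partials for smooth f).
Similarly for dx ∧ dz and dy ∧ dz — all coefficients vanish. So d(df) = 0.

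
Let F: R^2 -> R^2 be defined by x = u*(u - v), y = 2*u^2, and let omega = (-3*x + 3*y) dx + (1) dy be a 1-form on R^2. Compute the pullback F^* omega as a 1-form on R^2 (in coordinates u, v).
F^* omega = (u*(6*u^2 + 3*u*v - 3*v^2 + 4)) du + (3*u^2*(-u - v)) dv

Using F^*(f dg) = (f ∘ F) d(g ∘ F), substitute each coordinate x_i by F_i(u, v) in f_i, and replace dx_i by d F_i = (∂F_i/∂u) du + (∂F_i/∂v) dv.
  For the x component: f_1(F) = 3*u*(u + v); d F_1 = (2*u - v) du + (-u) dv
  For the y component: f_2(F) = 1; d F_2 = (4*u) du + (0) dv
Combining and collecting du, dv coefficients:
  coeff of du: u*(6*u^2 + 3*u*v - 3*v^2 + 4)
  coeff of dv: 3*u^2*(-u - v)
F^* omega = (u*(6*u^2 + 3*u*v - 3*v^2 + 4)) du + (3*u^2*(-u - v)) dv.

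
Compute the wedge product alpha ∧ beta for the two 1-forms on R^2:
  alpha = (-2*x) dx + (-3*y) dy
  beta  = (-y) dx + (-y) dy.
alpha ∧ beta = (y*(2*x - 3*y)) dx ∧ dy

Distribute the wedge, using dx_i ∧ dx_j = -dx_j ∧ dx_i and dx_i ∧ dx_i = 0. For each pair (i, j) with i < j, the coefficient of dx_i ∧ dx_j in alpha ∧ beta is (alpha_i * beta_j - alpha_j * beta_i). Collecting: alpha ∧ beta = (y*(2*x - 3*y)) dx ∧ dy.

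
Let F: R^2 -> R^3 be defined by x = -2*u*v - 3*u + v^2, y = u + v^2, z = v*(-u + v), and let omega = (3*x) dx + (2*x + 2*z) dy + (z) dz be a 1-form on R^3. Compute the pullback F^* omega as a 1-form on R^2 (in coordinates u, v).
F^* omega = (13*u*v^2 + 30*u*v + 21*u - 7*v^3 - 5*v^2) du + (13*u^2*v + 18*u^2 - 33*u*v^2 - 30*u*v + 16*v^3) dv

Using F^*(f dg) = (f ∘ F) d(g ∘ F), substitute each coordinate x_i by F_i(u, v) in f_i, and replace dx_i by d F_i = (∂F_i/∂u) du + (∂F_i/∂v) dv.
  For the x component: f_1(F) = -6*u*v - 9*u + 3*v^2; d F_1 = (-2*v - 3) du + (-2*u + 2*v) dv
  For the y component: f_2(F) = -6*u*v - 6*u + 4*v^2; d F_2 = (1) du + (2*v) dv
  For the z component: f_3(F) = v*(-u + v); d F_3 = (-v) du + (-u + 2*v) dv
Combining and collecting du, dv coefficients:
  coeff of du: 13*u*v^2 + 30*u*v + 21*u - 7*v^3 - 5*v^2
  coeff of dv: 13*u^2*v + 18*u^2 - 33*u*v^2 - 30*u*v + 16*v^3
F^* omega = (13*u*v^2 + 30*u*v + 21*u - 7*v^3 - 5*v^2) du + (13*u^2*v + 18*u^2 - 33*u*v^2 - 30*u*v + 16*v^3) dv.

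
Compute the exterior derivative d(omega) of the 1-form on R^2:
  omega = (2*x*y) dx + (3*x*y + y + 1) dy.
d(omega) = (-2*x + 3*y) dx ∧ dy

For a 1-form omega = sum_i f_i dx_i, the exterior derivative is
  d(omega) = sum_{i < j} (∂f_j/∂x_i - ∂f_i/∂x_j) dx_i ∧ dx_j.
  coefficient of dx ∧ dy: ∂f_2/∂x - ∂f_1/∂y = ∂(3*x*y + y + 1)/∂x - ∂(2*x*y)/∂y = -2*x + 3*y
Assembling: d(omega) = (-2*x + 3*y) dx ∧ dy.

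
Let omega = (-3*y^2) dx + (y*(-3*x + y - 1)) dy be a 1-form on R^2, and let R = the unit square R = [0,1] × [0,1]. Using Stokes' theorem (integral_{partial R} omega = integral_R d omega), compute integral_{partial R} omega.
integral_(partial R) omega = 3/2

Stokes: integral_partial_R omega = integral_R d omega with d omega = (∂Q/∂x - ∂P/∂y) dx ∧ dy.
  ∂Q/∂x = -3*y
  ∂P/∂y = -6*y
  integrand = ∂Q/∂x - ∂P/∂y = 3*y.
Integrating over R: integral_0^1 integral_0^1 (3*y) dx dy = 3/2.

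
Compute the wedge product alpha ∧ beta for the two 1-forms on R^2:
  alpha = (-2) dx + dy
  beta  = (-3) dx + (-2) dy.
alpha ∧ beta = (7) dx ∧ dy

Distribute the wedge, using dx_i ∧ dx_j = -dx_j ∧ dx_i and dx_i ∧ dx_i = 0. For each pair (i, j) with i < j, the coefficient of dx_i ∧ dx_j in alpha ∧ beta is (alpha_i * beta_j - alpha_j * beta_i). Collecting: alpha ∧ beta = (7) dx ∧ dy.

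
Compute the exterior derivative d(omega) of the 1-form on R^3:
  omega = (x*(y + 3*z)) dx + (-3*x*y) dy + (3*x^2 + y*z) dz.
d(omega) = (-x - 3*y) dx ∧ dy + (3*x) dx ∧ dz + (z) dy ∧ dz

For a 1-form omega = sum_i f_i dx_i, the exterior derivative is
  d(omega) = sum_{i < j} (∂f_j/∂x_i - ∂f_i/∂x_j) dx_i ∧ dx_j.
  coefficient of dx ∧ dy: ∂f_2/∂x - ∂f_1/∂y = ∂(-3*x*y)/∂x - ∂(x*(y + 3*z))/∂y = -x - 3*y
  coefficient of dx ∧ dz: ∂f_3/∂x - ∂f_1/∂z = ∂(3*x^2 + y*z)/∂x - ∂(x*(y + 3*z))/∂z = 3*x
  coefficient of dy ∧ dz: ∂f_3/∂y - ∂f_2/∂z = ∂(3*x^2 + y*z)/∂y - ∂(-3*x*y)/∂z = z
Assembling: d(omega) = (-x - 3*y) dx ∧ dy + (3*x) dx ∧ dz + (z) dy ∧ dz.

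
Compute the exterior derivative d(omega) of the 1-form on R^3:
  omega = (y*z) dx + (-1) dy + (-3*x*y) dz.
d(omega) = (-z) dx ∧ dy + (-4*y) dx ∧ dz + (-3*x) dy ∧ dz

For a 1-form omega = sum_i f_i dx_i, the exterior derivative is
  d(omega) = sum_{i < j} (∂f_j/∂x_i - ∂f_i/∂x_j) dx_i ∧ dx_j.
  coefficient of dx ∧ dy: ∂f_2/∂x - ∂f_1/∂y = ∂(-1)/∂x - ∂(y*z)/∂y = -z
  coefficient of dx ∧ dz: ∂f_3/∂x - ∂f_1/∂z = ∂(-3*x*y)/∂x - ∂(y*z)/∂z = -4*y
  coefficient of dy ∧ dz: ∂f_3/∂y - ∂f_2/∂z = ∂(-3*x*y)/∂y - ∂(-1)/∂z = -3*x
Assembling: d(omega) = (-z) dx ∧ dy + (-4*y) dx ∧ dz + (-3*x) dy ∧ dz.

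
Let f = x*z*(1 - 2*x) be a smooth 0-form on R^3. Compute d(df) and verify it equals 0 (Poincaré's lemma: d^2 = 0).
d(df) = 0

Step 1: df = sum_i (∂f/∂x_i) dx_i = (z*(1 - 4*x)) dx + (0) dy + (x*(1 - 2*x)) dz.
Step 2: Apply d again. Using the 1-form formula, the coefficient of dx ∧ dy in d(df) is ∂^2 f/∂x ∂y - ∂^2 f/∂y ∂x = (0) - (0) = 0 (equality of mixed partials for smooth f).
Similarly for dx ∧ dz and dy ∧ dz — all coefficients vanish. So d(df) = 0.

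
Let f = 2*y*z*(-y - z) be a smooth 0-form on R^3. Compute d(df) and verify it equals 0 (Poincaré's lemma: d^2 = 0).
d(df) = 0

Step 1: df = sum_i (∂f/∂x_i) dx_i = (0) dx + (2*z*(-2*y - z)) dy + (2*y*(-y - 2*z)) dz.
Step 2: Apply d again. Using the 1-form formula, the coefficient of dx ∧ dy in d(df) is ∂^2 f/∂x ∂y - ∂^2 f/∂y ∂x = (0) - (0) = 0 (equality of mixed partials for smooth f).
Similarly for dx ∧ dz and dy ∧ dz — all coefficients vanish. So d(df) = 0.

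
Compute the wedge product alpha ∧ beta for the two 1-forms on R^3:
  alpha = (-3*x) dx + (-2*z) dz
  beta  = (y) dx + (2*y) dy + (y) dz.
alpha ∧ beta = (-6*x*y) dx ∧ dy + (y*(-3*x + 2*z)) dx ∧ dz + (4*y*z) dy ∧ dz

Distribute the wedge, using dx_i ∧ dx_j = -dx_j ∧ dx_i and dx_i ∧ dx_i = 0. For each pair (i, j) with i < j, the coefficient of dx_i ∧ dx_j in alpha ∧ beta is (alpha_i * beta_j - alpha_j * beta_i). Collecting: alpha ∧ beta = (-6*x*y) dx ∧ dy + (y*(-3*x + 2*z)) dx ∧ dz + (4*y*z) dy ∧ dz.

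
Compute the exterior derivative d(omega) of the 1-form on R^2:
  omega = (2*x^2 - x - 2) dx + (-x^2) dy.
d(omega) = (-2*x) dx ∧ dy

For a 1-form omega = sum_i f_i dx_i, the exterior derivative is
  d(omega) = sum_{i < j} (∂f_j/∂x_i - ∂f_i/∂x_j) dx_i ∧ dx_j.
  coefficient of dx ∧ dy: ∂f_2/∂x - ∂f_1/∂y = ∂(-x^2)/∂x - ∂(2*x^2 - x - 2)/∂y = -2*x
Assembling: d(omega) = (-2*x) dx ∧ dy.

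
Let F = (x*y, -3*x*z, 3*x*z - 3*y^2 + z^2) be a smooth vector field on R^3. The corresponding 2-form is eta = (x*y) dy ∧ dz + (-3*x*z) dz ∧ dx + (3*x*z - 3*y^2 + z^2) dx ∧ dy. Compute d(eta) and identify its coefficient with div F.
d(eta) = (3*x + y + 2*z) dx ∧ dy ∧ dz; div F = 3*x + y + 2*z

For a 2-form in R^3 of the form above, applying d gives a 3-form with coefficient ∂P/∂x + ∂Q/∂y + ∂R/∂z:
  ∂P/∂x = y
  ∂Q/∂y = 0
  ∂R/∂z = 3*x + 2*z
Sum = 3*x + y + 2*z, which is exactly div F.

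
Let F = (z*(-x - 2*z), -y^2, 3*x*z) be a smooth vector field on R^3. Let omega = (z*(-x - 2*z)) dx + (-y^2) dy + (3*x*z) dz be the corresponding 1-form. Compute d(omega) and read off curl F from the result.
d(omega) = (0) dy ∧ dz + (-x - 7*z) dz ∧ dx + (0) dx ∧ dy; curl F = (0, -x - 7*z, 0)

d omega = sum_{i<j} (∂f_j/∂x_i - ∂f_i/∂x_j) dx_i ∧ dx_j. Under the identification (dy ∧ dz, dz ∧ dx, dx ∧ dy) ↔ (e_x, e_y, e_z), the coefficients are exactly the components of curl F. Compute:
  ∂R/∂y - ∂Q/∂z = (0) - (0) = 0
  ∂P/∂z - ∂R/∂x = (-x - 4*z) - (3*z) = -x - 7*z
  ∂Q/∂x - ∂P/∂y = (0) - (0) = 0.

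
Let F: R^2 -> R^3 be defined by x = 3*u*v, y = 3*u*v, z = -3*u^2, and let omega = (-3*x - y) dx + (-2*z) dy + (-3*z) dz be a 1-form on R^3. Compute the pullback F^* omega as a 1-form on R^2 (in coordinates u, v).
F^* omega = (18*u*(-3*u^2 + u*v - 2*v^2)) du + (18*u^2*(u - 2*v)) dv

Using F^*(f dg) = (f ∘ F) d(g ∘ F), substitute each coordinate x_i by F_i(u, v) in f_i, and replace dx_i by d F_i = (∂F_i/∂u) du + (∂F_i/∂v) dv.
  For the x component: f_1(F) = -12*u*v; d F_1 = (3*v) du + (3*u) dv
  For the y component: f_2(F) = 6*u^2; d F_2 = (3*v) du + (3*u) dv
  For the z component: f_3(F) = 9*u^2; d F_3 = (-6*u) du + (0) dv
Combining and collecting du, dv coefficients:
  coeff of du: 18*u*(-3*u^2 + u*v - 2*v^2)
  coeff of dv: 18*u^2*(u - 2*v)
F^* omega = (18*u*(-3*u^2 + u*v - 2*v^2)) du + (18*u^2*(u - 2*v)) dv.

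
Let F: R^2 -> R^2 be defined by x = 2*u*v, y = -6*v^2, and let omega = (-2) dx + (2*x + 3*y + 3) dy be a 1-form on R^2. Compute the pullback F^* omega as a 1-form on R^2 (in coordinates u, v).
F^* omega = (-4*v) du + (-48*u*v^2 - 4*u + 216*v^3 - 36*v) dv

Using F^*(f dg) = (f ∘ F) d(g ∘ F), substitute each coordinate x_i by F_i(u, v) in f_i, and replace dx_i by d F_i = (∂F_i/∂u) du + (∂F_i/∂v) dv.
  For the x component: f_1(F) = -2; d F_1 = (2*v) du + (2*u) dv
  For the y component: f_2(F) = 4*u*v - 18*v^2 + 3; d F_2 = (0) du + (-12*v) dv
Combining and collecting du, dv coefficients:
  coeff of du: -4*v
  coeff of dv: -48*u*v^2 - 4*u + 216*v^3 - 36*v
F^* omega = (-4*v) du + (-48*u*v^2 - 4*u + 216*v^3 - 36*v) dv.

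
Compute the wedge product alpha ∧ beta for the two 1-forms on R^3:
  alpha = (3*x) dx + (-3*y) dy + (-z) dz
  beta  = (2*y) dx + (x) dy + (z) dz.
alpha ∧ beta = (3*x^2 + 6*y^2) dx ∧ dy + (z*(3*x + 2*y)) dx ∧ dz + (z*(x - 3*y)) dy ∧ dz

Distribute the wedge, using dx_i ∧ dx_j = -dx_j ∧ dx_i and dx_i ∧ dx_i = 0. For each pair (i, j) with i < j, the coefficient of dx_i ∧ dx_j in alpha ∧ beta is (alpha_i * beta_j - alpha_j * beta_i). Collecting: alpha ∧ beta = (3*x^2 + 6*y^2) dx ∧ dy + (z*(3*x + 2*y)) dx ∧ dz + (z*(x - 3*y)) dy ∧ dz.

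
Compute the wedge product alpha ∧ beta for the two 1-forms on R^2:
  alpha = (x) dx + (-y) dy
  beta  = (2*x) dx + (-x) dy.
alpha ∧ beta = (x*(-x + 2*y)) dx ∧ dy

Distribute the wedge, using dx_i ∧ dx_j = -dx_j ∧ dx_i and dx_i ∧ dx_i = 0. For each pair (i, j) with i < j, the coefficient of dx_i ∧ dx_j in alpha ∧ beta is (alpha_i * beta_j - alpha_j * beta_i). Collecting: alpha ∧ beta = (x*(-x + 2*y)) dx ∧ dy.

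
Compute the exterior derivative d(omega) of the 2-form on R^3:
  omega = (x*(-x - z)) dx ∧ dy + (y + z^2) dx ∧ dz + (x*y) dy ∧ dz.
d(omega) = (-x + y - 1) dx ∧ dy ∧ dz

For a 2-form omega = sum_{i<j} g_{ij} dx_i ∧ dx_j, the exterior derivative is
  d(omega) = sum_{i<j} d(g_{ij}) ∧ dx_i ∧ dx_j = sum_{i<j, k} (∂g_{ij}/∂x_k) dx_k ∧ dx_i ∧ dx_j.
Expand each term, using dx_k ∧ dx_i ∧ dx_j = sgn(permutation) dx_{(a)} ∧ dx_{(b)} ∧ dx_{(c)} with (a < b < c) sorted:
  d(x*(-x - z)) includes (∂/∂z)(x*(-x - z)) dz = (-x) dz, which multiplied by dx ∧ dy gives (-x) dx ∧ dy ∧ dz
  d(y + z^2) includes (∂/∂y)(y + z^2) dy = (1) dy, which multiplied by dx ∧ dz gives (-1) dx ∧ dy ∧ dz
  d(x*y) includes (∂/∂x)(x*y) dx = (y) dx, which multiplied by dy ∧ dz gives (y) dx ∧ dy ∧ dz
Collecting like 3-forms: d(omega) = (-x + y - 1) dx ∧ dy ∧ dz.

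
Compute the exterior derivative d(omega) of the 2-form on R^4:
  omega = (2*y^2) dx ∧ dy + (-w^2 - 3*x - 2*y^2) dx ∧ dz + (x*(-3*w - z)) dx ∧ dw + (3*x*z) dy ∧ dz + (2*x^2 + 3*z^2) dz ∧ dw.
d(omega) = (4*y + 3*z) dx ∧ dy ∧ dz + (-2*w + 5*x) dx ∧ dz ∧ dw

For a 2-form omega = sum_{i<j} g_{ij} dx_i ∧ dx_j, the exterior derivative is
  d(omega) = sum_{i<j} d(g_{ij}) ∧ dx_i ∧ dx_j = sum_{i<j, k} (∂g_{ij}/∂x_k) dx_k ∧ dx_i ∧ dx_j.
Expand each term, using dx_k ∧ dx_i ∧ dx_j = sgn(permutation) dx_{(a)} ∧ dx_{(b)} ∧ dx_{(c)} with (a < b < c) sorted:
  d(-w^2 - 3*x - 2*y^2) includes (∂/∂y)(-w^2 - 3*x - 2*y^2) dy = (-4*y) dy, which multiplied by dx ∧ dz gives (4*y) dx ∧ dy ∧ dz
  d(-w^2 - 3*x - 2*y^2) includes (∂/∂w)(-w^2 - 3*x - 2*y^2) dw = (-2*w) dw, which multiplied by dx ∧ dz gives (-2*w) dx ∧ dz ∧ dw
  d(x*(-3*w - z)) includes (∂/∂z)(x*(-3*w - z)) dz = (-x) dz, which multiplied by dx ∧ dw gives (x) dx ∧ dz ∧ dw
  d(3*x*z) includes (∂/∂x)(3*x*z) dx = (3*z) dx, which multiplied by dy ∧ dz gives (3*z) dx ∧ dy ∧ dz
  d(2*x^2 + 3*z^2) includes (∂/∂x)(2*x^2 + 3*z^2) dx = (4*x) dx, which multiplied by dz ∧ dw gives (4*x) dx ∧ dz ∧ dw
Collecting like 3-forms: d(omega) = (4*y + 3*z) dx ∧ dy ∧ dz + (-2*w + 5*x) dx ∧ dz ∧ dw.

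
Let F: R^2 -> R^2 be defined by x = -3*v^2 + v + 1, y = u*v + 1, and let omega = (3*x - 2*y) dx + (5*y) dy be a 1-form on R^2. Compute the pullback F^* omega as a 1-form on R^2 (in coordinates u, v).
F^* omega = (5*v*(u*v + 1)) du + (5*u^2*v + 12*u*v^2 - 2*u*v + 5*u + 54*v^3 - 27*v^2 - 3*v + 1) dv

Using F^*(f dg) = (f ∘ F) d(g ∘ F), substitute each coordinate x_i by F_i(u, v) in f_i, and replace dx_i by d F_i = (∂F_i/∂u) du + (∂F_i/∂v) dv.
  For the x component: f_1(F) = -2*u*v - 9*v^2 + 3*v + 1; d F_1 = (0) du + (1 - 6*v) dv
  For the y component: f_2(F) = 5*u*v + 5; d F_2 = (v) du + (u) dv
Combining and collecting du, dv coefficients:
  coeff of du: 5*v*(u*v + 1)
  coeff of dv: 5*u^2*v + 12*u*v^2 - 2*u*v + 5*u + 54*v^3 - 27*v^2 - 3*v + 1
F^* omega = (5*v*(u*v + 1)) du + (5*u^2*v + 12*u*v^2 - 2*u*v + 5*u + 54*v^3 - 27*v^2 - 3*v + 1) dv.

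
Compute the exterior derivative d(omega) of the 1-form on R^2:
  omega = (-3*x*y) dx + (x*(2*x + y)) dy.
d(omega) = (7*x + y) dx ∧ dy

For a 1-form omega = sum_i f_i dx_i, the exterior derivative is
  d(omega) = sum_{i < j} (∂f_j/∂x_i - ∂f_i/∂x_j) dx_i ∧ dx_j.
  coefficient of dx ∧ dy: ∂f_2/∂x - ∂f_1/∂y = ∂(x*(2*x + y))/∂x - ∂(-3*x*y)/∂y = 7*x + y
Assembling: d(omega) = (7*x + y) dx ∧ dy.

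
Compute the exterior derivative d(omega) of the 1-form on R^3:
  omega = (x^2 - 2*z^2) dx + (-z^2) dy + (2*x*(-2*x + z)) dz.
d(omega) = (-8*x + 6*z) dx ∧ dz + (2*z) dy ∧ dz

For a 1-form omega = sum_i f_i dx_i, the exterior derivative is
  d(omega) = sum_{i < j} (∂f_j/∂x_i - ∂f_i/∂x_j) dx_i ∧ dx_j.
  coefficient of dx ∧ dz: ∂f_3/∂x - ∂f_1/∂z = ∂(2*x*(-2*x + z))/∂x - ∂(x^2 - 2*z^2)/∂z = -8*x + 6*z
  coefficient of dy ∧ dz: ∂f_3/∂y - ∂f_2/∂z = ∂(2*x*(-2*x + z))/∂y - ∂(-z^2)/∂z = 2*z
Assembling: d(omega) = (-8*x + 6*z) dx ∧ dz + (2*z) dy ∧ dz.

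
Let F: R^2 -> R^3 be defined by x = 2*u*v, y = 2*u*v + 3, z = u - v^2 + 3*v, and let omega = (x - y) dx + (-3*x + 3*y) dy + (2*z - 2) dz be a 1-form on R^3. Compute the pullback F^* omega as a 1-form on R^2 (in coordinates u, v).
F^* omega = (2*u - 2*v^2 + 18*v - 2) du + (-4*u*v + 18*u + 4*v^3 - 18*v^2 + 22*v - 6) dv

Using F^*(f dg) = (f ∘ F) d(g ∘ F), substitute each coordinate x_i by F_i(u, v) in f_i, and replace dx_i by d F_i = (∂F_i/∂u) du + (∂F_i/∂v) dv.
  For the x component: f_1(F) = -3; d F_1 = (2*v) du + (2*u) dv
  For the y component: f_2(F) = 9; d F_2 = (2*v) du + (2*u) dv
  For the z component: f_3(F) = 2*u - 2*v^2 + 6*v - 2; d F_3 = (1) du + (3 - 2*v) dv
Combining and collecting du, dv coefficients:
  coeff of du: 2*u - 2*v^2 + 18*v - 2
  coeff of dv: -4*u*v + 18*u + 4*v^3 - 18*v^2 + 22*v - 6
F^* omega = (2*u - 2*v^2 + 18*v - 2) du + (-4*u*v + 18*u + 4*v^3 - 18*v^2 + 22*v - 6) dv.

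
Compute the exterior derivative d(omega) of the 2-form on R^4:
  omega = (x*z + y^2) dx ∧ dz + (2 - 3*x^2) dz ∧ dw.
d(omega) = (-2*y) dx ∧ dy ∧ dz + (-6*x) dx ∧ dz ∧ dw

For a 2-form omega = sum_{i<j} g_{ij} dx_i ∧ dx_j, the exterior derivative is
  d(omega) = sum_{i<j} d(g_{ij}) ∧ dx_i ∧ dx_j = sum_{i<j, k} (∂g_{ij}/∂x_k) dx_k ∧ dx_i ∧ dx_j.
Expand each term, using dx_k ∧ dx_i ∧ dx_j = sgn(permutation) dx_{(a)} ∧ dx_{(b)} ∧ dx_{(c)} with (a < b < c) sorted:
  d(x*z + y^2) includes (∂/∂y)(x*z + y^2) dy = (2*y) dy, which multiplied by dx ∧ dz gives (-2*y) dx ∧ dy ∧ dz
  d(2 - 3*x^2) includes (∂/∂x)(2 - 3*x^2) dx = (-6*x) dx, which multiplied by dz ∧ dw gives (-6*x) dx ∧ dz ∧ dw
Collecting like 3-forms: d(omega) = (-2*y) dx ∧ dy ∧ dz + (-6*x) dx ∧ dz ∧ dw.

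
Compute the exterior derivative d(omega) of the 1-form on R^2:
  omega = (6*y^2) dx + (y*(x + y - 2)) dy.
d(omega) = (-11*y) dx ∧ dy

For a 1-form omega = sum_i f_i dx_i, the exterior derivative is
  d(omega) = sum_{i < j} (∂f_j/∂x_i - ∂f_i/∂x_j) dx_i ∧ dx_j.
  coefficient of dx ∧ dy: ∂f_2/∂x - ∂f_1/∂y = ∂(y*(x + y - 2))/∂x - ∂(6*y^2)/∂y = -11*y
Assembling: d(omega) = (-11*y) dx ∧ dy.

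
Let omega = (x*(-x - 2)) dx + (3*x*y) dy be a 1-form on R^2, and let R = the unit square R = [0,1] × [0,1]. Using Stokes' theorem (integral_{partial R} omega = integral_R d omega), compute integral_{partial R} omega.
integral_(partial R) omega = 3/2

Stokes: integral_partial_R omega = integral_R d omega with d omega = (∂Q/∂x - ∂P/∂y) dx ∧ dy.
  ∂Q/∂x = 3*y
  ∂P/∂y = 0
  integrand = ∂Q/∂x - ∂P/∂y = 3*y.
Integrating over R: integral_0^1 integral_0^1 (3*y) dx dy = 3/2.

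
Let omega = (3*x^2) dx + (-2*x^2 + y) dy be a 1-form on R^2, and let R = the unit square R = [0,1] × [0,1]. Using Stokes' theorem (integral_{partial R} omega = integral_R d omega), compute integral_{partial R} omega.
integral_(partial R) omega = -2

Stokes: integral_partial_R omega = integral_R d omega with d omega = (∂Q/∂x - ∂P/∂y) dx ∧ dy.
  ∂Q/∂x = -4*x
  ∂P/∂y = 0
  integrand = ∂Q/∂x - ∂P/∂y = -4*x.
Integrating over R: integral_0^1 integral_0^1 (-4*x) dx dy = -2.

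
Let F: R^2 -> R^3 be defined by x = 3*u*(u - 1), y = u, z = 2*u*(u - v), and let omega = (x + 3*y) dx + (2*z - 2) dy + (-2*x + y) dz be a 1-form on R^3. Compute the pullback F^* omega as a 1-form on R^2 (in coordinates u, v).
F^* omega = (-6*u^3 + 12*u^2*v + 23*u^2 - 18*u*v - 2) du + (u^2*(12*u - 14)) dv

Using F^*(f dg) = (f ∘ F) d(g ∘ F), substitute each coordinate x_i by F_i(u, v) in f_i, and replace dx_i by d F_i = (∂F_i/∂u) du + (∂F_i/∂v) dv.
  For the x component: f_1(F) = 3*u^2; d F_1 = (6*u - 3) du + (0) dv
  For the y component: f_2(F) = 4*u^2 - 4*u*v - 2; d F_2 = (1) du + (0) dv
  For the z component: f_3(F) = u*(7 - 6*u); d F_3 = (4*u - 2*v) du + (-2*u) dv
Combining and collecting du, dv coefficients:
  coeff of du: -6*u^3 + 12*u^2*v + 23*u^2 - 18*u*v - 2
  coeff of dv: u^2*(12*u - 14)
F^* omega = (-6*u^3 + 12*u^2*v + 23*u^2 - 18*u*v - 2) du + (u^2*(12*u - 14)) dv.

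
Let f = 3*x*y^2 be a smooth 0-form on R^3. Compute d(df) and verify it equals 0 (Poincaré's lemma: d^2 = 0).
d(df) = 0

Step 1: df = sum_i (∂f/∂x_i) dx_i = (3*y^2) dx + (6*x*y) dy + (0) dz.
Step 2: Apply d again. Using the 1-form formula, the coefficient of dx ∧ dy in d(df) is ∂^2 f/∂x ∂y - ∂^2 f/∂y ∂x = (6*y) - (6*y) = 0 (equality of mixed partials for smooth f).
Similarly for dx ∧ dz and dy ∧ dz — all coefficients vanish. So d(df) = 0.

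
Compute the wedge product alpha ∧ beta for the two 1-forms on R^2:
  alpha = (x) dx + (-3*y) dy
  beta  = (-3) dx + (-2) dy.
alpha ∧ beta = (-2*x - 9*y) dx ∧ dy

Distribute the wedge, using dx_i ∧ dx_j = -dx_j ∧ dx_i and dx_i ∧ dx_i = 0. For each pair (i, j) with i < j, the coefficient of dx_i ∧ dx_j in alpha ∧ beta is (alpha_i * beta_j - alpha_j * beta_i). Collecting: alpha ∧ beta = (-2*x - 9*y) dx ∧ dy.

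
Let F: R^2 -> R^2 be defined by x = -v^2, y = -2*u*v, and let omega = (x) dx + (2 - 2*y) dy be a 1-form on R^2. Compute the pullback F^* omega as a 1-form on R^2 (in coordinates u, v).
F^* omega = (4*v*(-2*u*v - 1)) du + (-8*u^2*v - 4*u + 2*v^3) dv

Using F^*(f dg) = (f ∘ F) d(g ∘ F), substitute each coordinate x_i by F_i(u, v) in f_i, and replace dx_i by d F_i = (∂F_i/∂u) du + (∂F_i/∂v) dv.
  For the x component: f_1(F) = -v^2; d F_1 = (0) du + (-2*v) dv
  For the y component: f_2(F) = 4*u*v + 2; d F_2 = (-2*v) du + (-2*u) dv
Combining and collecting du, dv coefficients:
  coeff of du: 4*v*(-2*u*v - 1)
  coeff of dv: -8*u^2*v - 4*u + 2*v^3
F^* omega = (4*v*(-2*u*v - 1)) du + (-8*u^2*v - 4*u + 2*v^3) dv.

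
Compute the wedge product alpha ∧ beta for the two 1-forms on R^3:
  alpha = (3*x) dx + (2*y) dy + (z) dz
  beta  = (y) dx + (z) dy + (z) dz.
alpha ∧ beta = (3*x*z - 2*y^2) dx ∧ dy + (z*(3*x - y)) dx ∧ dz + (z*(2*y - z)) dy ∧ dz

Distribute the wedge, using dx_i ∧ dx_j = -dx_j ∧ dx_i and dx_i ∧ dx_i = 0. For each pair (i, j) with i < j, the coefficient of dx_i ∧ dx_j in alpha ∧ beta is (alpha_i * beta_j - alpha_j * beta_i). Collecting: alpha ∧ beta = (3*x*z - 2*y^2) dx ∧ dy + (z*(3*x - y)) dx ∧ dz + (z*(2*y - z)) dy ∧ dz.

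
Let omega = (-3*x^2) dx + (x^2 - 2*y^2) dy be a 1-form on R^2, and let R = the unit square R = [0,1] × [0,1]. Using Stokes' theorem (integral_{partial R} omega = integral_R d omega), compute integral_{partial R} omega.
integral_(partial R) omega = 1

Stokes: integral_partial_R omega = integral_R d omega with d omega = (∂Q/∂x - ∂P/∂y) dx ∧ dy.
  ∂Q/∂x = 2*x
  ∂P/∂y = 0
  integrand = ∂Q/∂x - ∂P/∂y = 2*x.
Integrating over R: integral_0^1 integral_0^1 (2*x) dx dy = 1.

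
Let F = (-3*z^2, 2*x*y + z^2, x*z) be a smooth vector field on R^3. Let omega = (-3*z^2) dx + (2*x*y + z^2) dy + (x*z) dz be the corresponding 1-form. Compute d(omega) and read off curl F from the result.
d(omega) = (-2*z) dy ∧ dz + (-7*z) dz ∧ dx + (2*y) dx ∧ dy; curl F = (-2*z, -7*z, 2*y)

d omega = sum_{i<j} (∂f_j/∂x_i - ∂f_i/∂x_j) dx_i ∧ dx_j. Under the identification (dy ∧ dz, dz ∧ dx, dx ∧ dy) ↔ (e_x, e_y, e_z), the coefficients are exactly the components of curl F. Compute:
  ∂R/∂y - ∂Q/∂z = (0) - (2*z) = -2*z
  ∂P/∂z - ∂R/∂x = (-6*z) - (z) = -7*z
  ∂Q/∂x - ∂P/∂y = (2*y) - (0) = 2*y.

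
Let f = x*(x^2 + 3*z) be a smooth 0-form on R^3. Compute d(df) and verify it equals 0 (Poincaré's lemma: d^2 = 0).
d(df) = 0

Step 1: df = sum_i (∂f/∂x_i) dx_i = (3*x^2 + 3*z) dx + (0) dy + (3*x) dz.
Step 2: Apply d again. Using the 1-form formula, the coefficient of dx ∧ dy in d(df) is ∂^2 f/∂x ∂y - ∂^2 f/∂y ∂x = (0) - (0) = 0 (equality of mixed partials for smooth f).
Similarly for dx ∧ dz and dy ∧ dz — all coefficients vanish. So d(df) = 0.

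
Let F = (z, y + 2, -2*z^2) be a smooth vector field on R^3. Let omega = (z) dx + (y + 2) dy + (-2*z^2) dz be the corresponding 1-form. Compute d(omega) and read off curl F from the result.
d(omega) = (0) dy ∧ dz + (1) dz ∧ dx + (0) dx ∧ dy; curl F = (0, 1, 0)

d omega = sum_{i<j} (∂f_j/∂x_i - ∂f_i/∂x_j) dx_i ∧ dx_j. Under the identification (dy ∧ dz, dz ∧ dx, dx ∧ dy) ↔ (e_x, e_y, e_z), the coefficients are exactly the components of curl F. Compute:
  ∂R/∂y - ∂Q/∂z = (0) - (0) = 0
  ∂P/∂z - ∂R/∂x = (1) - (0) = 1
  ∂Q/∂x - ∂P/∂y = (0) - (0) = 0.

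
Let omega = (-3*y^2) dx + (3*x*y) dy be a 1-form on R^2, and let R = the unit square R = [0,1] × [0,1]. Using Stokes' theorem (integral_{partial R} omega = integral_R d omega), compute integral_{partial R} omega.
integral_(partial R) omega = 9/2

Stokes: integral_partial_R omega = integral_R d omega with d omega = (∂Q/∂x - ∂P/∂y) dx ∧ dy.
  ∂Q/∂x = 3*y
  ∂P/∂y = -6*y
  integrand = ∂Q/∂x - ∂P/∂y = 9*y.
Integrating over R: integral_0^1 integral_0^1 (9*y) dx dy = 9/2.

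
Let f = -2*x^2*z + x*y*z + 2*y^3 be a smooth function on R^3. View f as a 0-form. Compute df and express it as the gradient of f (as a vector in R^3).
df = (z*(-4*x + y)) dx + (x*z + 6*y^2) dy + (x*(-2*x + y)) dz; grad f = (z*(-4*x + y), x*z + 6*y^2, x*(-2*x + y))

For a 0-form f, d f = (∂f/∂x) dx + (∂f/∂y) dy + (∂f/∂z) dz. The components of the vector representation are exactly the entries of grad f in Cartesian coordinates:
  ∂f/∂x = z*(-4*x + y)
  ∂f/∂y = x*z + 6*y^2
  ∂f/∂z = x*(-2*x + y).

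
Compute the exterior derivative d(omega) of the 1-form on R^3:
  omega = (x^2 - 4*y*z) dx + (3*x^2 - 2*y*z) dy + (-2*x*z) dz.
d(omega) = (6*x + 4*z) dx ∧ dy + (4*y - 2*z) dx ∧ dz + (2*y) dy ∧ dz

For a 1-form omega = sum_i f_i dx_i, the exterior derivative is
  d(omega) = sum_{i < j} (∂f_j/∂x_i - ∂f_i/∂x_j) dx_i ∧ dx_j.
  coefficient of dx ∧ dy: ∂f_2/∂x - ∂f_1/∂y = ∂(3*x^2 - 2*y*z)/∂x - ∂(x^2 - 4*y*z)/∂y = 6*x + 4*z
  coefficient of dx ∧ dz: ∂f_3/∂x - ∂f_1/∂z = ∂(-2*x*z)/∂x - ∂(x^2 - 4*y*z)/∂z = 4*y - 2*z
  coefficient of dy ∧ dz: ∂f_3/∂y - ∂f_2/∂z = ∂(-2*x*z)/∂y - ∂(3*x^2 - 2*y*z)/∂z = 2*y
Assembling: d(omega) = (6*x + 4*z) dx ∧ dy + (4*y - 2*z) dx ∧ dz + (2*y) dy ∧ dz.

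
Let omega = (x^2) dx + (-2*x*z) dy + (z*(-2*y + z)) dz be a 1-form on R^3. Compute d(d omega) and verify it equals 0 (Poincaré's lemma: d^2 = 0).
d(d omega) = 0

Step 1: d omega = sum_{i<j} (∂f_j/∂x_i - ∂f_i/∂x_j) dx_i ∧ dx_j:
  coeff of dx ∧ dy: -2*z
  coeff of dx ∧ dz: 0
  coeff of dy ∧ dz: 2*x - 2*z
Step 2: Apply d again to each 2-form coefficient. The only possible 3-form in R^3 is dx ∧ dy ∧ dz, with coefficient
  ∂(coeff of dy∧dz)/∂x - ∂(coeff of dx∧dz)/∂y + ∂(coeff of dx∧dy)/∂z
  = ∂/∂x (2*x - 2*z) - ∂/∂y (0) + ∂/∂z (-2*z).
Each of these terms simplifies to sums of mixed partials that cancel in pairs. The result is 0 (by equality of mixed partials for smooth functions — Schwarz / Clairaut).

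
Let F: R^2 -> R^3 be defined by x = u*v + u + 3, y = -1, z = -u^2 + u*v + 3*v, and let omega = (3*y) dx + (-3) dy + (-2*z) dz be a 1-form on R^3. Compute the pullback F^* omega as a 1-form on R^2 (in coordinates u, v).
F^* omega = (-4*u^3 + 6*u^2*v - 2*u*v^2 + 12*u*v - 6*v^2 - 3*v - 3) du + (2*u^3 - 2*u^2*v + 6*u^2 - 12*u*v - 3*u - 18*v) dv

Using F^*(f dg) = (f ∘ F) d(g ∘ F), substitute each coordinate x_i by F_i(u, v) in f_i, and replace dx_i by d F_i = (∂F_i/∂u) du + (∂F_i/∂v) dv.
  For the x component: f_1(F) = -3; d F_1 = (v + 1) du + (u) dv
  For the y component: f_2(F) = -3; d F_2 = (0) du + (0) dv
  For the z component: f_3(F) = 2*u^2 - 2*u*v - 6*v; d F_3 = (-2*u + v) du + (u + 3) dv
Combining and collecting du, dv coefficients:
  coeff of du: -4*u^3 + 6*u^2*v - 2*u*v^2 + 12*u*v - 6*v^2 - 3*v - 3
  coeff of dv: 2*u^3 - 2*u^2*v + 6*u^2 - 12*u*v - 3*u - 18*v
F^* omega = (-4*u^3 + 6*u^2*v - 2*u*v^2 + 12*u*v - 6*v^2 - 3*v - 3) du + (2*u^3 - 2*u^2*v + 6*u^2 - 12*u*v - 3*u - 18*v) dv.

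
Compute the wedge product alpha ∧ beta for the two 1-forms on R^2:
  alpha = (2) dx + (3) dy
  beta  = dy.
alpha ∧ beta = (2) dx ∧ dy

Distribute the wedge, using dx_i ∧ dx_j = -dx_j ∧ dx_i and dx_i ∧ dx_i = 0. For each pair (i, j) with i < j, the coefficient of dx_i ∧ dx_j in alpha ∧ beta is (alpha_i * beta_j - alpha_j * beta_i). Collecting: alpha ∧ beta = (2) dx ∧ dy.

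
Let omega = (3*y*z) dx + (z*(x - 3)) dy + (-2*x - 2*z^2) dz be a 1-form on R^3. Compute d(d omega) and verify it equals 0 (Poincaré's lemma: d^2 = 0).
d(d omega) = 0

Step 1: d omega = sum_{i<j} (∂f_j/∂x_i - ∂f_i/∂x_j) dx_i ∧ dx_j:
  coeff of dx ∧ dy: -2*z
  coeff of dx ∧ dz: -3*y - 2
  coeff of dy ∧ dz: 3 - x
Step 2: Apply d again to each 2-form coefficient. The only possible 3-form in R^3 is dx ∧ dy ∧ dz, with coefficient
  ∂(coeff of dy∧dz)/∂x - ∂(coeff of dx∧dz)/∂y + ∂(coeff of dx∧dy)/∂z
  = ∂/∂x (3 - x) - ∂/∂y (-3*y - 2) + ∂/∂z (-2*z).
Each of these terms simplifies to sums of mixed partials that cancel in pairs. The result is 0 (by equality of mixed partials for smooth functions — Schwarz / Clairaut).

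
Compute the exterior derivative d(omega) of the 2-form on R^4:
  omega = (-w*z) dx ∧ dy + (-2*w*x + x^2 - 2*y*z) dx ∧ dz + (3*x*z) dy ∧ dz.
d(omega) = (-w + 5*z) dx ∧ dy ∧ dz + (-z) dx ∧ dy ∧ dw + (-2*x) dx ∧ dz ∧ dw

For a 2-form omega = sum_{i<j} g_{ij} dx_i ∧ dx_j, the exterior derivative is
  d(omega) = sum_{i<j} d(g_{ij}) ∧ dx_i ∧ dx_j = sum_{i<j, k} (∂g_{ij}/∂x_k) dx_k ∧ dx_i ∧ dx_j.
Expand each term, using dx_k ∧ dx_i ∧ dx_j = sgn(permutation) dx_{(a)} ∧ dx_{(b)} ∧ dx_{(c)} with (a < b < c) sorted:
  d(-w*z) includes (∂/∂z)(-w*z) dz = (-w) dz, which multiplied by dx ∧ dy gives (-w) dx ∧ dy ∧ dz
  d(-w*z) includes (∂/∂w)(-w*z) dw = (-z) dw, which multiplied by dx ∧ dy gives (-z) dx ∧ dy ∧ dw
  d(-2*w*x + x^2 - 2*y*z) includes (∂/∂y)(-2*w*x + x^2 - 2*y*z) dy = (-2*z) dy, which multiplied by dx ∧ dz gives (2*z) dx ∧ dy ∧ dz
  d(-2*w*x + x^2 - 2*y*z) includes (∂/∂w)(-2*w*x + x^2 - 2*y*z) dw = (-2*x) dw, which multiplied by dx ∧ dz gives (-2*x) dx ∧ dz ∧ dw
  d(3*x*z) includes (∂/∂x)(3*x*z) dx = (3*z) dx, which multiplied by dy ∧ dz gives (3*z) dx ∧ dy ∧ dz
Collecting like 3-forms: d(omega) = (-w + 5*z) dx ∧ dy ∧ dz + (-z) dx ∧ dy ∧ dw + (-2*x) dx ∧ dz ∧ dw.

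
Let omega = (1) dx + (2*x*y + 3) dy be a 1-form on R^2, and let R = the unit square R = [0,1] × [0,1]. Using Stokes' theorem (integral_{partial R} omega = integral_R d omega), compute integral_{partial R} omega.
integral_(partial R) omega = 1

Stokes: integral_partial_R omega = integral_R d omega with d omega = (∂Q/∂x - ∂P/∂y) dx ∧ dy.
  ∂Q/∂x = 2*y
  ∂P/∂y = 0
  integrand = ∂Q/∂x - ∂P/∂y = 2*y.
Integrating over R: integral_0^1 integral_0^1 (2*y) dx dy = 1.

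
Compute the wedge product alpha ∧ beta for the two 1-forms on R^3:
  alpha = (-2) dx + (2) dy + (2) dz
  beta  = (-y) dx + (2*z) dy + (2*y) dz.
alpha ∧ beta = (2*y - 4*z) dx ∧ dy + (-2*y) dx ∧ dz + (4*y - 4*z) dy ∧ dz

Distribute the wedge, using dx_i ∧ dx_j = -dx_j ∧ dx_i and dx_i ∧ dx_i = 0. For each pair (i, j) with i < j, the coefficient of dx_i ∧ dx_j in alpha ∧ beta is (alpha_i * beta_j - alpha_j * beta_i). Collecting: alpha ∧ beta = (2*y - 4*z) dx ∧ dy + (-2*y) dx ∧ dz + (4*y - 4*z) dy ∧ dz.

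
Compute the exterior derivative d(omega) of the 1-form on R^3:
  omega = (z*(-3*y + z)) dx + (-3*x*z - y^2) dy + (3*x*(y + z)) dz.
d(omega) = (6*y + z) dx ∧ dz + (6*x) dy ∧ dz

For a 1-form omega = sum_i f_i dx_i, the exterior derivative is
  d(omega) = sum_{i < j} (∂f_j/∂x_i - ∂f_i/∂x_j) dx_i ∧ dx_j.
  coefficient of dx ∧ dz: ∂f_3/∂x - ∂f_1/∂z = ∂(3*x*(y + z))/∂x - ∂(z*(-3*y + z))/∂z = 6*y + z
  coefficient of dy ∧ dz: ∂f_3/∂y - ∂f_2/∂z = ∂(3*x*(y + z))/∂y - ∂(-3*x*z - y^2)/∂z = 6*x
Assembling: d(omega) = (6*y + z) dx ∧ dz + (6*x) dy ∧ dz.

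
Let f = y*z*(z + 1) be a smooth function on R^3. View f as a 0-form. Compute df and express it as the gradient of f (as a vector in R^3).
df = (0) dx + (z*(z + 1)) dy + (y*(2*z + 1)) dz; grad f = (0, z*(z + 1), y*(2*z + 1))

For a 0-form f, d f = (∂f/∂x) dx + (∂f/∂y) dy + (∂f/∂z) dz. The components of the vector representation are exactly the entries of grad f in Cartesian coordinates:
  ∂f/∂x = 0
  ∂f/∂y = z*(z + 1)
  ∂f/∂z = y*(2*z + 1).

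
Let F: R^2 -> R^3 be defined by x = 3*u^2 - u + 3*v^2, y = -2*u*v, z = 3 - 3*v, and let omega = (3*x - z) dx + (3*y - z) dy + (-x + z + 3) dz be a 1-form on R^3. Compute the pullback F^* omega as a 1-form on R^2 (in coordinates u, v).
F^* omega = (54*u^3 - 27*u^2 + 66*u*v^2 + 18*u*v - 15*u - 15*v^2 + 3*v + 3) du + (66*u^2*v + 9*u^2 - 24*u*v + 3*u + 54*v^3 + 27*v^2 - 9*v - 18) dv

Using F^*(f dg) = (f ∘ F) d(g ∘ F), substitute each coordinate x_i by F_i(u, v) in f_i, and replace dx_i by d F_i = (∂F_i/∂u) du + (∂F_i/∂v) dv.
  For the x component: f_1(F) = 9*u^2 - 3*u + 9*v^2 + 3*v - 3; d F_1 = (6*u - 1) du + (6*v) dv
  For the y component: f_2(F) = -6*u*v + 3*v - 3; d F_2 = (-2*v) du + (-2*u) dv
  For the z component: f_3(F) = -3*u^2 + u - 3*v^2 - 3*v + 6; d F_3 = (0) du + (-3) dv
Combining and collecting du, dv coefficients:
  coeff of du: 54*u^3 - 27*u^2 + 66*u*v^2 + 18*u*v - 15*u - 15*v^2 + 3*v + 3
  coeff of dv: 66*u^2*v + 9*u^2 - 24*u*v + 3*u + 54*v^3 + 27*v^2 - 9*v - 18
F^* omega = (54*u^3 - 27*u^2 + 66*u*v^2 + 18*u*v - 15*u - 15*v^2 + 3*v + 3) du + (66*u^2*v + 9*u^2 - 24*u*v + 3*u + 54*v^3 + 27*v^2 - 9*v - 18) dv.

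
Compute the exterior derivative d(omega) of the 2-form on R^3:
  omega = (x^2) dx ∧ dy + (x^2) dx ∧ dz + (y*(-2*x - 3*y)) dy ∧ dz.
d(omega) = (-2*y) dx ∧ dy ∧ dz

For a 2-form omega = sum_{i<j} g_{ij} dx_i ∧ dx_j, the exterior derivative is
  d(omega) = sum_{i<j} d(g_{ij}) ∧ dx_i ∧ dx_j = sum_{i<j, k} (∂g_{ij}/∂x_k) dx_k ∧ dx_i ∧ dx_j.
Expand each term, using dx_k ∧ dx_i ∧ dx_j = sgn(permutation) dx_{(a)} ∧ dx_{(b)} ∧ dx_{(c)} with (a < b < c) sorted:
  d(y*(-2*x - 3*y)) includes (∂/∂x)(y*(-2*x - 3*y)) dx = (-2*y) dx, which multiplied by dy ∧ dz gives (-2*y) dx ∧ dy ∧ dz
Collecting like 3-forms: d(omega) = (-2*y) dx ∧ dy ∧ dz.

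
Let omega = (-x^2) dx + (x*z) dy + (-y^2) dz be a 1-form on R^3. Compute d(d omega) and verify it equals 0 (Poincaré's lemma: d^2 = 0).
d(d omega) = 0

Step 1: d omega = sum_{i<j} (∂f_j/∂x_i - ∂f_i/∂x_j) dx_i ∧ dx_j:
  coeff of dx ∧ dy: z
  coeff of dx ∧ dz: 0
  coeff of dy ∧ dz: -x - 2*y
Step 2: Apply d again to each 2-form coefficient. The only possible 3-form in R^3 is dx ∧ dy ∧ dz, with coefficient
  ∂(coeff of dy∧dz)/∂x - ∂(coeff of dx∧dz)/∂y + ∂(coeff of dx∧dy)/∂z
  = ∂/∂x (-x - 2*y) - ∂/∂y (0) + ∂/∂z (z).
Each of these terms simplifies to sums of mixed partials that cancel in pairs. The result is 0 (by equality of mixed partials for smooth functions — Schwarz / Clairaut).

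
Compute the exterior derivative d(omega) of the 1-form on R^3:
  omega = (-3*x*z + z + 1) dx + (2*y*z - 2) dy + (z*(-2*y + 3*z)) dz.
d(omega) = (3*x - 1) dx ∧ dz + (-2*y - 2*z) dy ∧ dz

For a 1-form omega = sum_i f_i dx_i, the exterior derivative is
  d(omega) = sum_{i < j} (∂f_j/∂x_i - ∂f_i/∂x_j) dx_i ∧ dx_j.
  coefficient of dx ∧ dz: ∂f_3/∂x - ∂f_1/∂z = ∂(z*(-2*y + 3*z))/∂x - ∂(-3*x*z + z + 1)/∂z = 3*x - 1
  coefficient of dy ∧ dz: ∂f_3/∂y - ∂f_2/∂z = ∂(z*(-2*y + 3*z))/∂y - ∂(2*y*z - 2)/∂z = -2*y - 2*z
Assembling: d(omega) = (3*x - 1) dx ∧ dz + (-2*y - 2*z) dy ∧ dz.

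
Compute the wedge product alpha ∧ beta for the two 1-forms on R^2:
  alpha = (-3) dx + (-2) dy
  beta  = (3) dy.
alpha ∧ beta = (-9) dx ∧ dy

Distribute the wedge, using dx_i ∧ dx_j = -dx_j ∧ dx_i and dx_i ∧ dx_i = 0. For each pair (i, j) with i < j, the coefficient of dx_i ∧ dx_j in alpha ∧ beta is (alpha_i * beta_j - alpha_j * beta_i). Collecting: alpha ∧ beta = (-9) dx ∧ dy.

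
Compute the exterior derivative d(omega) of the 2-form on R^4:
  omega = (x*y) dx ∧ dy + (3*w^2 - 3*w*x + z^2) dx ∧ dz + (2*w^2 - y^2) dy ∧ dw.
d(omega) = (6*w - 3*x) dx ∧ dz ∧ dw

For a 2-form omega = sum_{i<j} g_{ij} dx_i ∧ dx_j, the exterior derivative is
  d(omega) = sum_{i<j} d(g_{ij}) ∧ dx_i ∧ dx_j = sum_{i<j, k} (∂g_{ij}/∂x_k) dx_k ∧ dx_i ∧ dx_j.
Expand each term, using dx_k ∧ dx_i ∧ dx_j = sgn(permutation) dx_{(a)} ∧ dx_{(b)} ∧ dx_{(c)} with (a < b < c) sorted:
  d(3*w^2 - 3*w*x + z^2) includes (∂/∂w)(3*w^2 - 3*w*x + z^2) dw = (6*w - 3*x) dw, which multiplied by dx ∧ dz gives (6*w - 3*x) dx ∧ dz ∧ dw
Collecting like 3-forms: d(omega) = (6*w - 3*x) dx ∧ dz ∧ dw.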